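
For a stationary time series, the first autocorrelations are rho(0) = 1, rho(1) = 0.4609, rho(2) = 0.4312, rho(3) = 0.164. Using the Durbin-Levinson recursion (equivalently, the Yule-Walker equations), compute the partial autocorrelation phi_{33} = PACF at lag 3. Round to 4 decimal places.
\phi_{33} = -0.1480

The PACF at lag k is phi_{kk}, the last component of the solution
to the Yule-Walker system G_k phi = r_k where
  (G_k)_{ij} = rho(|i - j|), (r_k)_i = rho(i), i,j = 1..k.
Equivalently, Durbin-Levinson gives phi_{kk} iteratively:
  phi_{11} = rho(1)
  phi_{kk} = [rho(k) - sum_{j=1..k-1} phi_{k-1,j} rho(k-j)]
            / [1 - sum_{j=1..k-1} phi_{k-1,j} rho(j)],
  phi_{k,j} = phi_{k-1,j} - phi_{kk} phi_{k-1,k-j},  j = 1..k-1.
Step k = 1:
  phi_11 = rho(1) = 0.4609.
Step k = 2:
  phi_22 = [rho(2) - phi_11 rho(1)] / [1 - phi_11 rho(1)] = [0.4312 - (0.4609)(0.4609)] / [1 - (0.4609)(0.4609)]
         = 0.21877119 / 0.78757119 = 0.27778.
  Update: phi_21 = phi_11 - phi_22 phi_11 = 0.4609 - (0.27778)(0.4609) = 0.332871.
Step k = 3:
  phi_33 = [rho(3) - phi_21 rho(2) - phi_22 rho(1)] / [1 - phi_21 rho(1) - phi_22 rho(2)]
    numerator   = 0.164 - (0.332871)(0.4312) - (0.27778)(0.4609) = -0.10756275
    denominator = 1 - (0.332871)(0.4609) - (0.27778)(0.4312) = 0.72680102
  phi_33 = -0.10756275 / 0.72680102 = -0.148.
Therefore phi_{33} = -0.1480.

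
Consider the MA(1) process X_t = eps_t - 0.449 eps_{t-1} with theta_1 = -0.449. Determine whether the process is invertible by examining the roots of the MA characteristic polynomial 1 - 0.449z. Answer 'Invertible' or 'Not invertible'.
\text{Invertible}

The MA(q) characteristic polynomial is P(z) = 1 - 0.449z.
Invertibility requires all roots to lie outside the unit circle, i.e. |z| > 1 for every root.
This is linear in z: 1 + (-0.449) z = 0  =>  z = -1/(-0.449) = 2.227171,  |z| = 2.227171.
Moduli of all roots: 2.2272.
All moduli strictly greater than 1? Yes.
Verdict: Invertible.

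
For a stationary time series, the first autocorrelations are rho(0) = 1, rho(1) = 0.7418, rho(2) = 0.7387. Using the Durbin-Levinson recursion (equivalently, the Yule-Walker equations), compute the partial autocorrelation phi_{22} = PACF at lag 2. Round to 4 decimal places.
\phi_{22} = 0.4190

The PACF at lag k is phi_{kk}, the last component of the solution
to the Yule-Walker system G_k phi = r_k where
  (G_k)_{ij} = rho(|i - j|), (r_k)_i = rho(i), i,j = 1..k.
Equivalently, Durbin-Levinson gives phi_{kk} iteratively:
  phi_{11} = rho(1)
  phi_{kk} = [rho(k) - sum_{j=1..k-1} phi_{k-1,j} rho(k-j)]
            / [1 - sum_{j=1..k-1} phi_{k-1,j} rho(j)],
  phi_{k,j} = phi_{k-1,j} - phi_{kk} phi_{k-1,k-j},  j = 1..k-1.
Step k = 1:
  phi_11 = rho(1) = 0.7418.
Step k = 2:
  phi_22 = [rho(2) - phi_11 rho(1)] / [1 - phi_11 rho(1)] = [0.7387 - (0.7418)(0.7418)] / [1 - (0.7418)(0.7418)]
         = 0.18843276 / 0.44973276 = 0.419.
Therefore phi_{22} = 0.4190.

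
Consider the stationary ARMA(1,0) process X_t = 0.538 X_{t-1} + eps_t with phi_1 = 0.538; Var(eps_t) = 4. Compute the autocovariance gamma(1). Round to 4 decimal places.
\gamma(1) = 3.0286

Multiply the model equation by X_{t-k} and take expectations. With theta_0 = psi_0 = 1 and psi_j the MA(infinity) weights, this gives
  gamma(k) - sum_i phi_i gamma(k-i) = c_k,
  c_k = sigma^2 * sum_{j=k..q} theta_j psi_{j-k}   (c_k = 0 for k > q),
using gamma(-m) = gamma(m).
Pure AR (q = 0): c_0 = sigma^2 = 4, c_k = 0 for k >= 1.
Equations for k = 0 and k = 1 (AR order 1):
  gamma(0) = phi_1 gamma(1) + c_0
  gamma(1) = phi_1 gamma(0) + c_1
Substituting the second into the first: gamma(0) (1 - phi_1^2) = c_0 + phi_1 c_1, so
  gamma(0) = c_0 / (1 - phi_1^2) = 4 / (1 - (0.538)^2) = 4 / 0.710556 = 5.629394.
  gamma(1) = phi_1 gamma(0) = (0.538)(5.629394) = 3.028614.
Therefore gamma(1) = 3.0286 (to 4 decimal places).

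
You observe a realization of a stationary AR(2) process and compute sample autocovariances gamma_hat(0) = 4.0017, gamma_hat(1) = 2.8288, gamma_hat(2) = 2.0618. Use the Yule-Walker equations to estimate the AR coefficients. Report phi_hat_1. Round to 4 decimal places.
\hat\phi_{1} = 0.6850

The Yule-Walker equations for an AR(p) process read, in matrix form,
  Gamma_p phi = r_p,   with   (Gamma_p)_{ij} = gamma(|i - j|),
                       (r_p)_i = gamma(i),   i,j = 1..p.
Substitute the sample gammas (Toeplitz matrix and right-hand side of size 2):
  Gamma_p = [[4.0017, 2.8288], [2.8288, 4.0017]]
  r_p     = [2.8288, 2.0618]
Written out:
  4.0017 phi_1 + 2.8288 phi_2 = 2.8288
  2.8288 phi_1 + 4.0017 phi_2 = 2.0618
Solve by Cramer's rule:
  det = gamma(0)^2 - gamma(1)^2 = (4.0017)^2 - (2.8288)^2 = 16.01360289 - 8.00210944 = 8.01149345
  phi_hat_1 = [gamma(1) gamma(0) - gamma(1) gamma(2)] / det = [(2.8288)(4.0017) - (2.8288)(2.0618)] / 8.01149345 = 5.48758912 / 8.01149345 = 0.685
  phi_hat_2 = [gamma(0) gamma(2) - gamma(1)^2] / det = [(4.0017)(2.0618) - (2.8288)^2] / 8.01149345 = 0.24859562 / 8.01149345 = 0.031
So phi_hat = [0.6850, 0.0310].
Therefore phi_hat_1 = 0.6850.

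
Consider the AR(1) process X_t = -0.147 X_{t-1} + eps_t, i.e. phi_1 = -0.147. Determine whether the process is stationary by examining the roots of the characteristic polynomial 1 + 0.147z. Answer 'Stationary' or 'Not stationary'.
\text{Stationary}

The AR(p) characteristic polynomial is P(z) = 1 + 0.147z.
Stationarity requires all roots to lie outside the unit circle, i.e. |z| > 1 for every root.
This is linear in z: 1 + (0.147) z = 0  =>  z = -1/(0.147) = -6.802721,  |z| = 6.802721.
Moduli of all roots: 6.8027.
All moduli strictly greater than 1? Yes.
Verdict: Stationary.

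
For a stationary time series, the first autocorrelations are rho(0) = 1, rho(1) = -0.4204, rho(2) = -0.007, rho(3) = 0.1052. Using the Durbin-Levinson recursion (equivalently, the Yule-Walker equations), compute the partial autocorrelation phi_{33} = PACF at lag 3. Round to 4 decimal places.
\phi_{33} = 0.0099

The PACF at lag k is phi_{kk}, the last component of the solution
to the Yule-Walker system G_k phi = r_k where
  (G_k)_{ij} = rho(|i - j|), (r_k)_i = rho(i), i,j = 1..k.
Equivalently, Durbin-Levinson gives phi_{kk} iteratively:
  phi_{11} = rho(1)
  phi_{kk} = [rho(k) - sum_{j=1..k-1} phi_{k-1,j} rho(k-j)]
            / [1 - sum_{j=1..k-1} phi_{k-1,j} rho(j)],
  phi_{k,j} = phi_{k-1,j} - phi_{kk} phi_{k-1,k-j},  j = 1..k-1.
Step k = 1:
  phi_11 = rho(1) = -0.4204.
Step k = 2:
  phi_22 = [rho(2) - phi_11 rho(1)] / [1 - phi_11 rho(1)] = [-0.007 - (-0.4204)(-0.4204)] / [1 - (-0.4204)(-0.4204)]
         = -0.18373616 / 0.82326384 = -0.22318.
  Update: phi_21 = phi_11 - phi_22 phi_11 = -0.4204 - (-0.22318)(-0.4204) = -0.514225.
Step k = 3:
  phi_33 = [rho(3) - phi_21 rho(2) - phi_22 rho(1)] / [1 - phi_21 rho(1) - phi_22 rho(2)]
    numerator   = 0.1052 - (-0.514225)(-0.007) - (-0.22318)(-0.4204) = 0.00777548
    denominator = 1 - (-0.514225)(-0.4204) - (-0.22318)(-0.007) = 0.78225757
  phi_33 = 0.00777548 / 0.78225757 = 0.0099.
Therefore phi_{33} = 0.0099.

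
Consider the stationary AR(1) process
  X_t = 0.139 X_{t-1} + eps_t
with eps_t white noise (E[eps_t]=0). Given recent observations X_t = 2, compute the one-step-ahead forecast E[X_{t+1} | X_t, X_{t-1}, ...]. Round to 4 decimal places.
E[X_{t+1} \mid \mathcal F_t] = 0.2780

For an AR(p) model X_t = c + sum_i phi_i X_{t-i} + eps_t, the
one-step-ahead conditional mean is
  E[X_{t+1} | X_t, ...] = c + sum_i phi_i X_{t+1-i}.
Substitute known values:
  E[X_{t+1} | ...] = (0.139) * (2)
                   = 0.2780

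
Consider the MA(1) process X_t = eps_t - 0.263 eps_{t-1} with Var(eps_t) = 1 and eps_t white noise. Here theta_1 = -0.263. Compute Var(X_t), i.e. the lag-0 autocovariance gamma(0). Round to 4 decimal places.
\gamma(0) = 1.0692

For an MA(q) process X_t = eps_t + sum_i theta_i eps_{t-i} with
Var(eps_t) = sigma^2, the variance is
  gamma(0) = sigma^2 * (1 + sum_i theta_i^2).
  sum_i theta_i^2 = (-0.263)^2 = 0.069169.
  gamma(0) = 1 * (1 + 0.069169) = 1 * 1.069169 = 1.069169, which rounds to 1.0692.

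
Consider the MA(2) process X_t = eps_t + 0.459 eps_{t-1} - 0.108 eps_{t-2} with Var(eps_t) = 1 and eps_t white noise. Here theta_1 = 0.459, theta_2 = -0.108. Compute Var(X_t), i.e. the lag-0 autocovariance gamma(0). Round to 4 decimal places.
\gamma(0) = 1.2223

For an MA(q) process X_t = eps_t + sum_i theta_i eps_{t-i} with
Var(eps_t) = sigma^2, the variance is
  gamma(0) = sigma^2 * (1 + sum_i theta_i^2).
  sum_i theta_i^2 = (0.459)^2 + (-0.108)^2 = 0.210681 + 0.011664 = 0.222345.
  gamma(0) = 1 * (1 + 0.222345) = 1 * 1.222345 = 1.222345, which rounds to 1.2223.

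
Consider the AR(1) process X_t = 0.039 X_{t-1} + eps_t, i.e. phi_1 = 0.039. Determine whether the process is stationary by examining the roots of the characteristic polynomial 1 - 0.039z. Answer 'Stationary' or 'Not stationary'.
\text{Stationary}

The AR(p) characteristic polynomial is P(z) = 1 - 0.039z.
Stationarity requires all roots to lie outside the unit circle, i.e. |z| > 1 for every root.
This is linear in z: 1 + (-0.039) z = 0  =>  z = -1/(-0.039) = 25.641026,  |z| = 25.641026.
Moduli of all roots: 25.6410.
All moduli strictly greater than 1? Yes.
Verdict: Stationary.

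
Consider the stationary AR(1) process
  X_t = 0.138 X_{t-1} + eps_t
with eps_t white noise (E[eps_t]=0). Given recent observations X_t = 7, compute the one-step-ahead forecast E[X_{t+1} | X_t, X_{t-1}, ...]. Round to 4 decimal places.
E[X_{t+1} \mid \mathcal F_t] = 0.9660

For an AR(p) model X_t = c + sum_i phi_i X_{t-i} + eps_t, the
one-step-ahead conditional mean is
  E[X_{t+1} | X_t, ...] = c + sum_i phi_i X_{t+1-i}.
Substitute known values:
  E[X_{t+1} | ...] = (0.138) * (7)
                   = 0.9660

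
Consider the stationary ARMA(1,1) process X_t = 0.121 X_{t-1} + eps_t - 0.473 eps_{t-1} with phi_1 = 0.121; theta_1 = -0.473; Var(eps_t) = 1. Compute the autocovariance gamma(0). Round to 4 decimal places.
\gamma(0) = 1.1257

Multiply the model equation by X_{t-k} and take expectations. With theta_0 = psi_0 = 1 and psi_j the MA(infinity) weights, this gives
  gamma(k) - sum_i phi_i gamma(k-i) = c_k,
  c_k = sigma^2 * sum_{j=k..q} theta_j psi_{j-k}   (c_k = 0 for k > q),
using gamma(-m) = gamma(m).
psi-weights needed (psi_j = theta_j + sum_i phi_i psi_{j-i}):
  psi_1 = theta_1 + phi_1 = -0.473 + (0.121) = -0.352
Right-hand sides:
  c_0 = sigma^2 (1 + theta_1 psi_1) = 1 * (1 + (-0.473)(-0.352)) = 1 * 1.166496 = 1.166496
  c_1 = sigma^2 theta_1 = 1 * (-0.473) = -0.473
  c_2 = 0
Equations for k = 0 and k = 1 (AR order 1):
  gamma(0) = phi_1 gamma(1) + c_0
  gamma(1) = phi_1 gamma(0) + c_1
Substituting the second into the first: gamma(0) (1 - phi_1^2) = c_0 + phi_1 c_1, so
  gamma(0) = (c_0 + phi_1 c_1) / (1 - phi_1^2) = (1.166496 + (0.121)(-0.473)) / (1 - (0.121)^2) = 1.109263 / 0.985359 = 1.125745.
Therefore gamma(0) = 1.1257 (to 4 decimal places).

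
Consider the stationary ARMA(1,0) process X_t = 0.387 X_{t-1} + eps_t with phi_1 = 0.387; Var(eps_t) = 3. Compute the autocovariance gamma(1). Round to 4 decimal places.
\gamma(1) = 1.3655

Multiply the model equation by X_{t-k} and take expectations. With theta_0 = psi_0 = 1 and psi_j the MA(infinity) weights, this gives
  gamma(k) - sum_i phi_i gamma(k-i) = c_k,
  c_k = sigma^2 * sum_{j=k..q} theta_j psi_{j-k}   (c_k = 0 for k > q),
using gamma(-m) = gamma(m).
Pure AR (q = 0): c_0 = sigma^2 = 3, c_k = 0 for k >= 1.
Equations for k = 0 and k = 1 (AR order 1):
  gamma(0) = phi_1 gamma(1) + c_0
  gamma(1) = phi_1 gamma(0) + c_1
Substituting the second into the first: gamma(0) (1 - phi_1^2) = c_0 + phi_1 c_1, so
  gamma(0) = c_0 / (1 - phi_1^2) = 3 / (1 - (0.387)^2) = 3 / 0.850231 = 3.528453.
  gamma(1) = phi_1 gamma(0) = (0.387)(3.528453) = 1.365511.
Therefore gamma(1) = 1.3655 (to 4 decimal places).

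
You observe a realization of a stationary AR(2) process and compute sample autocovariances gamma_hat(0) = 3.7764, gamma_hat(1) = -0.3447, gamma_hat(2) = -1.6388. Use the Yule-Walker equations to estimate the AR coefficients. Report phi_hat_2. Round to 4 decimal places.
\hat\phi_{2} = -0.4460

The Yule-Walker equations for an AR(p) process read, in matrix form,
  Gamma_p phi = r_p,   with   (Gamma_p)_{ij} = gamma(|i - j|),
                       (r_p)_i = gamma(i),   i,j = 1..p.
Substitute the sample gammas (Toeplitz matrix and right-hand side of size 2):
  Gamma_p = [[3.7764, -0.3447], [-0.3447, 3.7764]]
  r_p     = [-0.3447, -1.6388]
Written out:
  3.7764 phi_1 - 0.3447 phi_2 = -0.3447
  -0.3447 phi_1 + 3.7764 phi_2 = -1.6388
Solve by Cramer's rule:
  det = gamma(0)^2 - gamma(1)^2 = (3.7764)^2 - (-0.3447)^2 = 14.26119696 - 0.11881809 = 14.14237887
  phi_hat_1 = [gamma(1) gamma(0) - gamma(1) gamma(2)] / det = [(-0.3447)(3.7764) - (-0.3447)(-1.6388)] / 14.14237887 = -1.86661944 / 14.14237887 = -0.132
  phi_hat_2 = [gamma(0) gamma(2) - gamma(1)^2] / det = [(3.7764)(-1.6388) - (-0.3447)^2] / 14.14237887 = -6.30758241 / 14.14237887 = -0.446
So phi_hat = [-0.1320, -0.4460].
Therefore phi_hat_2 = -0.4460.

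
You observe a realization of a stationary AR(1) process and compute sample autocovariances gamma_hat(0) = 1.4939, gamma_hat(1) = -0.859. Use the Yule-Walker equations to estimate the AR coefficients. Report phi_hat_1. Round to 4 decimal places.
\hat\phi_{1} = -0.5750

The Yule-Walker equations for an AR(p) process read, in matrix form,
  Gamma_p phi = r_p,   with   (Gamma_p)_{ij} = gamma(|i - j|),
                       (r_p)_i = gamma(i),   i,j = 1..p.
Substitute the sample gammas (Toeplitz matrix and right-hand side of size 1):
  Gamma_p = [[1.4939]]
  r_p     = [-0.859]
With p = 1 this is the single equation gamma(0) phi_1 = gamma(1):
  phi_hat_1 = gamma(1) / gamma(0) = -0.859 / 1.4939 = -0.5750.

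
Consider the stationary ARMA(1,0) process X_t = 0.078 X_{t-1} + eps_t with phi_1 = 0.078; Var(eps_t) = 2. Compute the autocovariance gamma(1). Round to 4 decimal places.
\gamma(1) = 0.1570

Multiply the model equation by X_{t-k} and take expectations. With theta_0 = psi_0 = 1 and psi_j the MA(infinity) weights, this gives
  gamma(k) - sum_i phi_i gamma(k-i) = c_k,
  c_k = sigma^2 * sum_{j=k..q} theta_j psi_{j-k}   (c_k = 0 for k > q),
using gamma(-m) = gamma(m).
Pure AR (q = 0): c_0 = sigma^2 = 2, c_k = 0 for k >= 1.
Equations for k = 0 and k = 1 (AR order 1):
  gamma(0) = phi_1 gamma(1) + c_0
  gamma(1) = phi_1 gamma(0) + c_1
Substituting the second into the first: gamma(0) (1 - phi_1^2) = c_0 + phi_1 c_1, so
  gamma(0) = c_0 / (1 - phi_1^2) = 2 / (1 - (0.078)^2) = 2 / 0.993916 = 2.012242.
  gamma(1) = phi_1 gamma(0) = (0.078)(2.012242) = 0.156955.
Therefore gamma(1) = 0.1570 (to 4 decimal places).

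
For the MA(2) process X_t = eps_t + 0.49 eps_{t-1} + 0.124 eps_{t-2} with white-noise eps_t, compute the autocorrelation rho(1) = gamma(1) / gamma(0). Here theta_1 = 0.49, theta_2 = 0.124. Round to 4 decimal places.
\rho(1) = 0.4387

For an MA(q) process with theta_0 = 1, the autocovariance is
  gamma(k) = sigma^2 * sum_{i=0..q-k} theta_i * theta_{i+k},
and rho(k) = gamma(k) / gamma(0). Sigma^2 cancels.
  numerator   = (1)*(0.49) + (0.49)*(0.124) = 0.55076.
  denominator = (1)^2 + (0.49)^2 + (0.124)^2 = 1.255476.
  rho(1) = 0.55076 / 1.255476 = 0.4387.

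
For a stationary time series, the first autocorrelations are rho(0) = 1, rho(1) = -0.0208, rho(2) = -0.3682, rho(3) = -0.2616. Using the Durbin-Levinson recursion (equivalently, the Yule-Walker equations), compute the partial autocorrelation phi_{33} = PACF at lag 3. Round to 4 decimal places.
\phi_{33} = -0.3239

The PACF at lag k is phi_{kk}, the last component of the solution
to the Yule-Walker system G_k phi = r_k where
  (G_k)_{ij} = rho(|i - j|), (r_k)_i = rho(i), i,j = 1..k.
Equivalently, Durbin-Levinson gives phi_{kk} iteratively:
  phi_{11} = rho(1)
  phi_{kk} = [rho(k) - sum_{j=1..k-1} phi_{k-1,j} rho(k-j)]
            / [1 - sum_{j=1..k-1} phi_{k-1,j} rho(j)],
  phi_{k,j} = phi_{k-1,j} - phi_{kk} phi_{k-1,k-j},  j = 1..k-1.
Step k = 1:
  phi_11 = rho(1) = -0.0208.
Step k = 2:
  phi_22 = [rho(2) - phi_11 rho(1)] / [1 - phi_11 rho(1)] = [-0.3682 - (-0.0208)(-0.0208)] / [1 - (-0.0208)(-0.0208)]
         = -0.36863264 / 0.99956736 = -0.368792.
  Update: phi_21 = phi_11 - phi_22 phi_11 = -0.0208 - (-0.368792)(-0.0208) = -0.028471.
Step k = 3:
  phi_33 = [rho(3) - phi_21 rho(2) - phi_22 rho(1)] / [1 - phi_21 rho(1) - phi_22 rho(2)]
    numerator   = -0.2616 - (-0.028471)(-0.3682) - (-0.368792)(-0.0208) = -0.27975385
    denominator = 1 - (-0.028471)(-0.0208) - (-0.368792)(-0.3682) = 0.86361852
  phi_33 = -0.27975385 / 0.86361852 = -0.3239.
Therefore phi_{33} = -0.3239.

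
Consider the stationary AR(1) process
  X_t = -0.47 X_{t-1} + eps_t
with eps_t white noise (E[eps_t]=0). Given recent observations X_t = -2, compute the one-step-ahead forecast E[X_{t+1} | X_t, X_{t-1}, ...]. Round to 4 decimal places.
E[X_{t+1} \mid \mathcal F_t] = 0.9400

For an AR(p) model X_t = c + sum_i phi_i X_{t-i} + eps_t, the
one-step-ahead conditional mean is
  E[X_{t+1} | X_t, ...] = c + sum_i phi_i X_{t+1-i}.
Substitute known values:
  E[X_{t+1} | ...] = (-0.47) * (-2)
                   = 0.9400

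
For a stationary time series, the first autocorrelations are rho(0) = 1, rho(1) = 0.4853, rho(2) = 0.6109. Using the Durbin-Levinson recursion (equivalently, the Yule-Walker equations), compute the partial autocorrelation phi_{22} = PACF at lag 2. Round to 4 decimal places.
\phi_{22} = 0.4910

The PACF at lag k is phi_{kk}, the last component of the solution
to the Yule-Walker system G_k phi = r_k where
  (G_k)_{ij} = rho(|i - j|), (r_k)_i = rho(i), i,j = 1..k.
Equivalently, Durbin-Levinson gives phi_{kk} iteratively:
  phi_{11} = rho(1)
  phi_{kk} = [rho(k) - sum_{j=1..k-1} phi_{k-1,j} rho(k-j)]
            / [1 - sum_{j=1..k-1} phi_{k-1,j} rho(j)],
  phi_{k,j} = phi_{k-1,j} - phi_{kk} phi_{k-1,k-j},  j = 1..k-1.
Step k = 1:
  phi_11 = rho(1) = 0.4853.
Step k = 2:
  phi_22 = [rho(2) - phi_11 rho(1)] / [1 - phi_11 rho(1)] = [0.6109 - (0.4853)(0.4853)] / [1 - (0.4853)(0.4853)]
         = 0.37538391 / 0.76448391 = 0.491.
Therefore phi_{22} = 0.4910.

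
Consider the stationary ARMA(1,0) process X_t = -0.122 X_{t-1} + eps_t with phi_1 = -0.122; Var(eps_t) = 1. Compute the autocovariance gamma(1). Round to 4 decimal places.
\gamma(1) = -0.1238

Multiply the model equation by X_{t-k} and take expectations. With theta_0 = psi_0 = 1 and psi_j the MA(infinity) weights, this gives
  gamma(k) - sum_i phi_i gamma(k-i) = c_k,
  c_k = sigma^2 * sum_{j=k..q} theta_j psi_{j-k}   (c_k = 0 for k > q),
using gamma(-m) = gamma(m).
Pure AR (q = 0): c_0 = sigma^2 = 1, c_k = 0 for k >= 1.
Equations for k = 0 and k = 1 (AR order 1):
  gamma(0) = phi_1 gamma(1) + c_0
  gamma(1) = phi_1 gamma(0) + c_1
Substituting the second into the first: gamma(0) (1 - phi_1^2) = c_0 + phi_1 c_1, so
  gamma(0) = c_0 / (1 - phi_1^2) = 1 / (1 - (-0.122)^2) = 1 / 0.985116 = 1.015109.
  gamma(1) = phi_1 gamma(0) = (-0.122)(1.015109) = -0.123843.
Therefore gamma(1) = -0.1238 (to 4 decimal places).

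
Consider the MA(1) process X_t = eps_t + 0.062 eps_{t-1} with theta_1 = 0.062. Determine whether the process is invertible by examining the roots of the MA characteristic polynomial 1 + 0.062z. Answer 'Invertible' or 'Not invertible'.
\text{Invertible}

The MA(q) characteristic polynomial is P(z) = 1 + 0.062z.
Invertibility requires all roots to lie outside the unit circle, i.e. |z| > 1 for every root.
This is linear in z: 1 + (0.062) z = 0  =>  z = -1/(0.062) = -16.129032,  |z| = 16.129032.
Moduli of all roots: 16.1290.
All moduli strictly greater than 1? Yes.
Verdict: Invertible.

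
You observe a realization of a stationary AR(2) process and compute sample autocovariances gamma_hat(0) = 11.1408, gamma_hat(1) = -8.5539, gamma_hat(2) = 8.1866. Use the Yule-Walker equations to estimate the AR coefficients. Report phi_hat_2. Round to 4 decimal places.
\hat\phi_{2} = 0.3540

The Yule-Walker equations for an AR(p) process read, in matrix form,
  Gamma_p phi = r_p,   with   (Gamma_p)_{ij} = gamma(|i - j|),
                       (r_p)_i = gamma(i),   i,j = 1..p.
Substitute the sample gammas (Toeplitz matrix and right-hand side of size 2):
  Gamma_p = [[11.1408, -8.5539], [-8.5539, 11.1408]]
  r_p     = [-8.5539, 8.1866]
Written out:
  11.1408 phi_1 - 8.5539 phi_2 = -8.5539
  -8.5539 phi_1 + 11.1408 phi_2 = 8.1866
Solve by Cramer's rule:
  det = gamma(0)^2 - gamma(1)^2 = (11.1408)^2 - (-8.5539)^2 = 124.11742464 - 73.16920521 = 50.94821943
  phi_hat_1 = [gamma(1) gamma(0) - gamma(1) gamma(2)] / det = [(-8.5539)(11.1408) - (-8.5539)(8.1866)] / 50.94821943 = -25.26993138 / 50.94821943 = -0.496
  phi_hat_2 = [gamma(0) gamma(2) - gamma(1)^2] / det = [(11.1408)(8.1866) - (-8.5539)^2] / 50.94821943 = 18.03606807 / 50.94821943 = 0.354
So phi_hat = [-0.4960, 0.3540].
Therefore phi_hat_2 = 0.3540.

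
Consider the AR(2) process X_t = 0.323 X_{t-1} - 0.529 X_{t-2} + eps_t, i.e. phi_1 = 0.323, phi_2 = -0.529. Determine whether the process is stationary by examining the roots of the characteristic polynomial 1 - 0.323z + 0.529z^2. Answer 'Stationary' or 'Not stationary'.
\text{Stationary}

The AR(p) characteristic polynomial is P(z) = 1 - 0.323z + 0.529z^2.
Stationarity requires all roots to lie outside the unit circle, i.e. |z| > 1 for every root.
Set 1 + (-0.323) z + (0.529) z^2 = 0, i.e. a z^2 + b z + c = 0 with a = 0.529, b = -0.323, c = 1.
Discriminant D = b^2 - 4ac = (-0.323)^2 - 4*(0.529)*1 = 0.104329 - (2.116) = -2.011671.
D < 0, so the roots are the complex-conjugate pair z = (-b +/- i sqrt(-D)) / (2a) = 0.3053 +/- 1.3406i.
For a conjugate pair |z|^2 = z * conj(z) = (product of roots) = c/a = 1/(0.529) = 1.890359, so |z| = sqrt(1.890359) = 1.3749 for both roots.
Moduli of all roots: 1.3749, 1.3749.
All moduli strictly greater than 1? Yes.
Verdict: Stationary.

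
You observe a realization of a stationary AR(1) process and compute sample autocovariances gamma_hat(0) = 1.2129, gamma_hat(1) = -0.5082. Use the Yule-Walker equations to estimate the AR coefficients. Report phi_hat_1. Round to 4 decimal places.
\hat\phi_{1} = -0.4190

The Yule-Walker equations for an AR(p) process read, in matrix form,
  Gamma_p phi = r_p,   with   (Gamma_p)_{ij} = gamma(|i - j|),
                       (r_p)_i = gamma(i),   i,j = 1..p.
Substitute the sample gammas (Toeplitz matrix and right-hand side of size 1):
  Gamma_p = [[1.2129]]
  r_p     = [-0.5082]
With p = 1 this is the single equation gamma(0) phi_1 = gamma(1):
  phi_hat_1 = gamma(1) / gamma(0) = -0.5082 / 1.2129 = -0.4190.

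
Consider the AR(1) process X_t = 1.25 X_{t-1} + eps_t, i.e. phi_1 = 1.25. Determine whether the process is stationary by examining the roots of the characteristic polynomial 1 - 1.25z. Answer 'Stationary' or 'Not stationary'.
\text{Not stationary}

The AR(p) characteristic polynomial is P(z) = 1 - 1.25z.
Stationarity requires all roots to lie outside the unit circle, i.e. |z| > 1 for every root.
This is linear in z: 1 + (-1.25) z = 0  =>  z = -1/(-1.25) = 0.8,  |z| = 0.8.
Moduli of all roots: 0.8000.
All moduli strictly greater than 1? No.
Verdict: Not stationary.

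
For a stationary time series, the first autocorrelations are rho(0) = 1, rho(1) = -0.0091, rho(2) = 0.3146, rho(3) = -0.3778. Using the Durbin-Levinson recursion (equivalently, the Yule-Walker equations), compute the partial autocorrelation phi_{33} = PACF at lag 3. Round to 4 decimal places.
\phi_{33} = -0.4140

The PACF at lag k is phi_{kk}, the last component of the solution
to the Yule-Walker system G_k phi = r_k where
  (G_k)_{ij} = rho(|i - j|), (r_k)_i = rho(i), i,j = 1..k.
Equivalently, Durbin-Levinson gives phi_{kk} iteratively:
  phi_{11} = rho(1)
  phi_{kk} = [rho(k) - sum_{j=1..k-1} phi_{k-1,j} rho(k-j)]
            / [1 - sum_{j=1..k-1} phi_{k-1,j} rho(j)],
  phi_{k,j} = phi_{k-1,j} - phi_{kk} phi_{k-1,k-j},  j = 1..k-1.
Step k = 1:
  phi_11 = rho(1) = -0.0091.
Step k = 2:
  phi_22 = [rho(2) - phi_11 rho(1)] / [1 - phi_11 rho(1)] = [0.3146 - (-0.0091)(-0.0091)] / [1 - (-0.0091)(-0.0091)]
         = 0.31451719 / 0.99991719 = 0.314543.
  Update: phi_21 = phi_11 - phi_22 phi_11 = -0.0091 - (0.314543)(-0.0091) = -0.006238.
Step k = 3:
  phi_33 = [rho(3) - phi_21 rho(2) - phi_22 rho(1)] / [1 - phi_21 rho(1) - phi_22 rho(2)]
    numerator   = -0.3778 - (-0.006238)(0.3146) - (0.314543)(-0.0091) = -0.37297529
    denominator = 1 - (-0.006238)(-0.0091) - (0.314543)(0.3146) = 0.90098793
  phi_33 = -0.37297529 / 0.90098793 = -0.414.
Therefore phi_{33} = -0.4140.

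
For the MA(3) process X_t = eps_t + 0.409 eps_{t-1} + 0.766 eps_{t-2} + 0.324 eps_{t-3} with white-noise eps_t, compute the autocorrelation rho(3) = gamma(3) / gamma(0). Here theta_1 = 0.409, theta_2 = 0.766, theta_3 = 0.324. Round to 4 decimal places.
\rho(3) = 0.1743

For an MA(q) process with theta_0 = 1, the autocovariance is
  gamma(k) = sigma^2 * sum_{i=0..q-k} theta_i * theta_{i+k},
and rho(k) = gamma(k) / gamma(0). Sigma^2 cancels.
  numerator   = (1)*(0.324) = 0.324.
  denominator = (1)^2 + (0.409)^2 + (0.766)^2 + (0.324)^2 = 1.859013.
  rho(3) = 0.324 / 1.859013 = 0.1743.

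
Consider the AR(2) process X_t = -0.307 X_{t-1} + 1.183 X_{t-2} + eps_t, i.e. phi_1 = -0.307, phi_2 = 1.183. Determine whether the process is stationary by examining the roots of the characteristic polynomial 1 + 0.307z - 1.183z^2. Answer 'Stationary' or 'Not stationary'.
\text{Not stationary}

The AR(p) characteristic polynomial is P(z) = 1 + 0.307z - 1.183z^2.
Stationarity requires all roots to lie outside the unit circle, i.e. |z| > 1 for every root.
Set 1 + (0.307) z + (-1.183) z^2 = 0, i.e. a z^2 + b z + c = 0 with a = -1.183, b = 0.307, c = 1.
Discriminant D = b^2 - 4ac = (0.307)^2 - 4*(-1.183)*1 = 0.094249 - (-4.732) = 4.826249.
D >= 0, so the roots are real: z = (-b +/- sqrt(D)) / (2a) = (-0.307 +/- 2.196873) / (-2.366).
  z_1 = (-0.307 + 2.196873) / (-2.366) = -0.7988,   |z_1| = 0.7988.
  z_2 = (-0.307 - 2.196873) / (-2.366) = 1.0583,   |z_2| = 1.0583.
Moduli of all roots: 0.7988, 1.0583.
All moduli strictly greater than 1? No.
Verdict: Not stationary.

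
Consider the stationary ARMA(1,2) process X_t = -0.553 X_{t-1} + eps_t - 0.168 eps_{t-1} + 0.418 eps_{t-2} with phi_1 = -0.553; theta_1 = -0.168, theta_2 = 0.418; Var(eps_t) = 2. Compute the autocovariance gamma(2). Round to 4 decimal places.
\gamma(2) = 2.8724

Multiply the model equation by X_{t-k} and take expectations. With theta_0 = psi_0 = 1 and psi_j the MA(infinity) weights, this gives
  gamma(k) - sum_i phi_i gamma(k-i) = c_k,
  c_k = sigma^2 * sum_{j=k..q} theta_j psi_{j-k}   (c_k = 0 for k > q),
using gamma(-m) = gamma(m).
psi-weights needed (psi_j = theta_j + sum_i phi_i psi_{j-i}):
  psi_1 = theta_1 + phi_1 = -0.168 + (-0.553) = -0.721
  psi_2 = theta_2 + phi_1 psi_1 = 0.418 + (-0.553)(-0.721) = 0.816713
Right-hand sides:
  c_0 = sigma^2 (1 + theta_1 psi_1 + theta_2 psi_2) = 2 * (1 + (-0.168)(-0.721) + (0.418)(0.816713)) = 2 * 1.462514 = 2.925028
  c_1 = sigma^2 (theta_1 + theta_2 psi_1) = 2 * (-0.168 + (0.418)(-0.721)) = -0.938756
  c_2 = sigma^2 theta_2 = 2 * (0.418) = 0.836
Equations for k = 0 and k = 1 (AR order 1):
  gamma(0) = phi_1 gamma(1) + c_0
  gamma(1) = phi_1 gamma(0) + c_1
Substituting the second into the first: gamma(0) (1 - phi_1^2) = c_0 + phi_1 c_1, so
  gamma(0) = (c_0 + phi_1 c_1) / (1 - phi_1^2) = (2.925028 + (-0.553)(-0.938756)) / (1 - (-0.553)^2) = 3.44416 / 0.694191 = 4.961401.
  gamma(1) = phi_1 gamma(0) + c_1 = (-0.553)(4.961401) + (-0.938756) = -3.682411.
For k = 2: gamma(2) = phi_1 gamma(1) + c_2
  = (-0.553)(-3.682411) + (0.836) = 2.872373.
Therefore gamma(2) = 2.8724 (to 4 decimal places).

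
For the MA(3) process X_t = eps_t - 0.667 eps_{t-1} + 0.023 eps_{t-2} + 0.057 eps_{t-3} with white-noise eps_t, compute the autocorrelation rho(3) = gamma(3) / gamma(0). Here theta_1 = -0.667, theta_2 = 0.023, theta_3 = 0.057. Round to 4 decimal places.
\rho(3) = 0.0393

For an MA(q) process with theta_0 = 1, the autocovariance is
  gamma(k) = sigma^2 * sum_{i=0..q-k} theta_i * theta_{i+k},
and rho(k) = gamma(k) / gamma(0). Sigma^2 cancels.
  numerator   = (1)*(0.057) = 0.057.
  denominator = (1)^2 + (-0.667)^2 + (0.023)^2 + (0.057)^2 = 1.448667.
  rho(3) = 0.057 / 1.448667 = 0.0393.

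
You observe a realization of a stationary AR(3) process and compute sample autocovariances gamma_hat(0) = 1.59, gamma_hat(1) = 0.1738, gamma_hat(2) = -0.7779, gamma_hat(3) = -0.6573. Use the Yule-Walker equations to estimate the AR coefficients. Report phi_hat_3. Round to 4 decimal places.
\hat\phi_{3} = -0.3779

The Yule-Walker equations for an AR(p) process read, in matrix form,
  Gamma_p phi = r_p,   with   (Gamma_p)_{ij} = gamma(|i - j|),
                       (r_p)_i = gamma(i),   i,j = 1..p.
Substitute the sample gammas (Toeplitz matrix and right-hand side of size 3):
  Gamma_p = [[1.59, 0.1738, -0.7779], [0.1738, 1.59, 0.1738], [-0.7779, 0.1738, 1.59]]
  r_p     = [0.1738, -0.7779, -0.6573]
Written out (R1..R3):
  (R1) 1.59 phi_1 + 0.1738 phi_2 - 0.7779 phi_3 = 0.1738
  (R2) 0.1738 phi_1 + 1.59 phi_2 + 0.1738 phi_3 = -0.7779
  (R3) -0.7779 phi_1 + 0.1738 phi_2 + 1.59 phi_3 = -0.6573
Gaussian elimination:
  R2 <- R2 - (0.1738/1.59) R1 = R2 - (0.109308) R1:  1.571002 phi_2 + 0.258831 phi_3 = -0.796898
  R3 <- R3 - (-0.7779/1.59) R1 = R3 - (-0.489245) R1:  0.258831 phi_2 + 1.209416 phi_3 = -0.572269
  R3 <- R3 - (0.258831/1.571002) R2 = R3 - (0.164755) R2:  1.166772 phi_3 = -0.440976
Back-substitution:
  phi_hat_3 = -0.440976 / 1.166772 = -0.377945
  phi_hat_2 = (-0.796898 - (0.258831)(-0.377945)) / 1.571002 = -0.444986
  phi_hat_1 = (0.1738 - (0.1738)(-0.444986) - (-0.7779)(-0.377945)) / 1.59 = -0.026959
So phi_hat = [-0.0270, -0.4450, -0.3779].
Therefore phi_hat_3 = -0.3779.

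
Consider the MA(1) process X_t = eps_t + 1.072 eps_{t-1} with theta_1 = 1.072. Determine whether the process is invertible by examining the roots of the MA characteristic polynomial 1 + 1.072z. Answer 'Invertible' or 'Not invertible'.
\text{Not invertible}

The MA(q) characteristic polynomial is P(z) = 1 + 1.072z.
Invertibility requires all roots to lie outside the unit circle, i.e. |z| > 1 for every root.
This is linear in z: 1 + (1.072) z = 0  =>  z = -1/(1.072) = -0.932836,  |z| = 0.932836.
Moduli of all roots: 0.9328.
All moduli strictly greater than 1? No.
Verdict: Not invertible.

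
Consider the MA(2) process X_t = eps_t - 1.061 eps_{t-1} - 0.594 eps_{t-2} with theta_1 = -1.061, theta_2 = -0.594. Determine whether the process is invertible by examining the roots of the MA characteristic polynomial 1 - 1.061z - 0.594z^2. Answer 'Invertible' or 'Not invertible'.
\text{Not invertible}

The MA(q) characteristic polynomial is P(z) = 1 - 1.061z - 0.594z^2.
Invertibility requires all roots to lie outside the unit circle, i.e. |z| > 1 for every root.
Set 1 + (-1.061) z + (-0.594) z^2 = 0, i.e. a z^2 + b z + c = 0 with a = -0.594, b = -1.061, c = 1.
Discriminant D = b^2 - 4ac = (-1.061)^2 - 4*(-0.594)*1 = 1.125721 - (-2.376) = 3.501721.
D >= 0, so the roots are real: z = (-b +/- sqrt(D)) / (2a) = (1.061 +/- 1.871289) / (-1.188).
  z_1 = (1.061 + 1.871289) / (-1.188) = -2.4683,   |z_1| = 2.4683.
  z_2 = (1.061 - 1.871289) / (-1.188) = 0.6821,   |z_2| = 0.6821.
Moduli of all roots: 2.4683, 0.6821.
All moduli strictly greater than 1? No.
Verdict: Not invertible.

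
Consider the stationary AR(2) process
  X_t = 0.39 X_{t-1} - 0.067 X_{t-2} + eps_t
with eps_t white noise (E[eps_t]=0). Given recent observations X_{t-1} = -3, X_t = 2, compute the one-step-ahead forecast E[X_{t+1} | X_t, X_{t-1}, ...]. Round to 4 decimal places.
E[X_{t+1} \mid \mathcal F_t] = 0.9810

For an AR(p) model X_t = c + sum_i phi_i X_{t-i} + eps_t, the
one-step-ahead conditional mean is
  E[X_{t+1} | X_t, ...] = c + sum_i phi_i X_{t+1-i}.
Substitute known values:
  E[X_{t+1} | ...] = (0.39) * (2) + (-0.067) * (-3)
                   = 0.9810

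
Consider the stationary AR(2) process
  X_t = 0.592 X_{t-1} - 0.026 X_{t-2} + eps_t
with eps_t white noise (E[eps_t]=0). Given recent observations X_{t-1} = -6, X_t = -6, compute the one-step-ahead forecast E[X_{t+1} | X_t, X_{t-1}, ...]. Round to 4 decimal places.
E[X_{t+1} \mid \mathcal F_t] = -3.3960

For an AR(p) model X_t = c + sum_i phi_i X_{t-i} + eps_t, the
one-step-ahead conditional mean is
  E[X_{t+1} | X_t, ...] = c + sum_i phi_i X_{t+1-i}.
Substitute known values:
  E[X_{t+1} | ...] = (0.592) * (-6) + (-0.026) * (-6)
                   = -3.3960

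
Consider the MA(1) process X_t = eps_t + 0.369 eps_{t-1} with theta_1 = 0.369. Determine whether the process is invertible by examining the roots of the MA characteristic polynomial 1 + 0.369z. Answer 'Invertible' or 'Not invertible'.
\text{Invertible}

The MA(q) characteristic polynomial is P(z) = 1 + 0.369z.
Invertibility requires all roots to lie outside the unit circle, i.e. |z| > 1 for every root.
This is linear in z: 1 + (0.369) z = 0  =>  z = -1/(0.369) = -2.710027,  |z| = 2.710027.
Moduli of all roots: 2.7100.
All moduli strictly greater than 1? Yes.
Verdict: Invertible.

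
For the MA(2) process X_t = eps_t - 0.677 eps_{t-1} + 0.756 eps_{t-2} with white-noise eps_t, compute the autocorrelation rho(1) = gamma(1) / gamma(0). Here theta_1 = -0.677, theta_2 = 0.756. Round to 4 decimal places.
\rho(1) = -0.5857

For an MA(q) process with theta_0 = 1, the autocovariance is
  gamma(k) = sigma^2 * sum_{i=0..q-k} theta_i * theta_{i+k},
and rho(k) = gamma(k) / gamma(0). Sigma^2 cancels.
  numerator   = (1)*(-0.677) + (-0.677)*(0.756) = -1.188812.
  denominator = (1)^2 + (-0.677)^2 + (0.756)^2 = 2.029865.
  rho(1) = -1.188812 / 2.029865 = -0.5857.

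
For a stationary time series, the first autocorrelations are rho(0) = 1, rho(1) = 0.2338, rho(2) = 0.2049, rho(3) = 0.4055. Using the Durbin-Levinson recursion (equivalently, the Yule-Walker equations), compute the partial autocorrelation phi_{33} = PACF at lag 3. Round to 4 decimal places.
\phi_{33} = 0.3560

The PACF at lag k is phi_{kk}, the last component of the solution
to the Yule-Walker system G_k phi = r_k where
  (G_k)_{ij} = rho(|i - j|), (r_k)_i = rho(i), i,j = 1..k.
Equivalently, Durbin-Levinson gives phi_{kk} iteratively:
  phi_{11} = rho(1)
  phi_{kk} = [rho(k) - sum_{j=1..k-1} phi_{k-1,j} rho(k-j)]
            / [1 - sum_{j=1..k-1} phi_{k-1,j} rho(j)],
  phi_{k,j} = phi_{k-1,j} - phi_{kk} phi_{k-1,k-j},  j = 1..k-1.
Step k = 1:
  phi_11 = rho(1) = 0.2338.
Step k = 2:
  phi_22 = [rho(2) - phi_11 rho(1)] / [1 - phi_11 rho(1)] = [0.2049 - (0.2338)(0.2338)] / [1 - (0.2338)(0.2338)]
         = 0.15023756 / 0.94533756 = 0.158925.
  Update: phi_21 = phi_11 - phi_22 phi_11 = 0.2338 - (0.158925)(0.2338) = 0.196643.
Step k = 3:
  phi_33 = [rho(3) - phi_21 rho(2) - phi_22 rho(1)] / [1 - phi_21 rho(1) - phi_22 rho(2)]
    numerator   = 0.4055 - (0.196643)(0.2049) - (0.158925)(0.2338) = 0.32805116
    denominator = 1 - (0.196643)(0.2338) - (0.158925)(0.2049) = 0.92146109
  phi_33 = 0.32805116 / 0.92146109 = 0.356.
Therefore phi_{33} = 0.3560.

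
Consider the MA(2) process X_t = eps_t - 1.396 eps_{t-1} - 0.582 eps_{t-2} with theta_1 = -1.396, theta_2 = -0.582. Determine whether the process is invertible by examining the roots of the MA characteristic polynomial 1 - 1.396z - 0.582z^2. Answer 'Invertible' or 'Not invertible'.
\text{Not invertible}

The MA(q) characteristic polynomial is P(z) = 1 - 1.396z - 0.582z^2.
Invertibility requires all roots to lie outside the unit circle, i.e. |z| > 1 for every root.
Set 1 + (-1.396) z + (-0.582) z^2 = 0, i.e. a z^2 + b z + c = 0 with a = -0.582, b = -1.396, c = 1.
Discriminant D = b^2 - 4ac = (-1.396)^2 - 4*(-0.582)*1 = 1.948816 - (-2.328) = 4.276816.
D >= 0, so the roots are real: z = (-b +/- sqrt(D)) / (2a) = (1.396 +/- 2.068046) / (-1.164).
  z_1 = (1.396 + 2.068046) / (-1.164) = -2.976,   |z_1| = 2.976.
  z_2 = (1.396 - 2.068046) / (-1.164) = 0.5774,   |z_2| = 0.5774.
Moduli of all roots: 2.9760, 0.5774.
All moduli strictly greater than 1? No.
Verdict: Not invertible.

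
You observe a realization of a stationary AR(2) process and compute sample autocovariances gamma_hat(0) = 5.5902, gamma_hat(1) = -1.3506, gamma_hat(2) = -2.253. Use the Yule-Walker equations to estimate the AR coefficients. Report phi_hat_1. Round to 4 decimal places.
\hat\phi_{1} = -0.3600

The Yule-Walker equations for an AR(p) process read, in matrix form,
  Gamma_p phi = r_p,   with   (Gamma_p)_{ij} = gamma(|i - j|),
                       (r_p)_i = gamma(i),   i,j = 1..p.
Substitute the sample gammas (Toeplitz matrix and right-hand side of size 2):
  Gamma_p = [[5.5902, -1.3506], [-1.3506, 5.5902]]
  r_p     = [-1.3506, -2.253]
Written out:
  5.5902 phi_1 - 1.3506 phi_2 = -1.3506
  -1.3506 phi_1 + 5.5902 phi_2 = -2.253
Solve by Cramer's rule:
  det = gamma(0)^2 - gamma(1)^2 = (5.5902)^2 - (-1.3506)^2 = 31.25033604 - 1.82412036 = 29.42621568
  phi_hat_1 = [gamma(1) gamma(0) - gamma(1) gamma(2)] / det = [(-1.3506)(5.5902) - (-1.3506)(-2.253)] / 29.42621568 = -10.59302592 / 29.42621568 = -0.36
  phi_hat_2 = [gamma(0) gamma(2) - gamma(1)^2] / det = [(5.5902)(-2.253) - (-1.3506)^2] / 29.42621568 = -14.41884096 / 29.42621568 = -0.49
So phi_hat = [-0.3600, -0.4900].
Therefore phi_hat_1 = -0.3600.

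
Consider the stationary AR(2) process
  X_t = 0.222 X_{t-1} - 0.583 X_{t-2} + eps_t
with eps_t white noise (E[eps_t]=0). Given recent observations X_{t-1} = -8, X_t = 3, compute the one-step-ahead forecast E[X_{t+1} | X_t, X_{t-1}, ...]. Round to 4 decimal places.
E[X_{t+1} \mid \mathcal F_t] = 5.3300

For an AR(p) model X_t = c + sum_i phi_i X_{t-i} + eps_t, the
one-step-ahead conditional mean is
  E[X_{t+1} | X_t, ...] = c + sum_i phi_i X_{t+1-i}.
Substitute known values:
  E[X_{t+1} | ...] = (0.222) * (3) + (-0.583) * (-8)
                   = 5.3300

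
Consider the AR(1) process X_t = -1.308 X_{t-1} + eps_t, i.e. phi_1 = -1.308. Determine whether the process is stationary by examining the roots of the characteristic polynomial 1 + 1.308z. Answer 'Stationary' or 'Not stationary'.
\text{Not stationary}

The AR(p) characteristic polynomial is P(z) = 1 + 1.308z.
Stationarity requires all roots to lie outside the unit circle, i.e. |z| > 1 for every root.
This is linear in z: 1 + (1.308) z = 0  =>  z = -1/(1.308) = -0.764526,  |z| = 0.764526.
Moduli of all roots: 0.7645.
All moduli strictly greater than 1? No.
Verdict: Not stationary.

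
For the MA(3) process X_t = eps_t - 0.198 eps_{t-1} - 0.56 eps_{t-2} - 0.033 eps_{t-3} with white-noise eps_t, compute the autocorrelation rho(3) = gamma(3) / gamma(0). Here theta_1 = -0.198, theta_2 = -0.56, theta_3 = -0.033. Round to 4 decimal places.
\rho(3) = -0.0244

For an MA(q) process with theta_0 = 1, the autocovariance is
  gamma(k) = sigma^2 * sum_{i=0..q-k} theta_i * theta_{i+k},
and rho(k) = gamma(k) / gamma(0). Sigma^2 cancels.
  numerator   = (1)*(-0.033) = -0.033.
  denominator = (1)^2 + (-0.198)^2 + (-0.56)^2 + (-0.033)^2 = 1.353893.
  rho(3) = -0.033 / 1.353893 = -0.0244.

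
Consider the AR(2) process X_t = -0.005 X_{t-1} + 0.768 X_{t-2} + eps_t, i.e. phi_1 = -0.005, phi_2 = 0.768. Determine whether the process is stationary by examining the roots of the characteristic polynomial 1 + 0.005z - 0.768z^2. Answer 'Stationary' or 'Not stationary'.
\text{Stationary}

The AR(p) characteristic polynomial is P(z) = 1 + 0.005z - 0.768z^2.
Stationarity requires all roots to lie outside the unit circle, i.e. |z| > 1 for every root.
Set 1 + (0.005) z + (-0.768) z^2 = 0, i.e. a z^2 + b z + c = 0 with a = -0.768, b = 0.005, c = 1.
Discriminant D = b^2 - 4ac = (0.005)^2 - 4*(-0.768)*1 = 0.000025 - (-3.072) = 3.072025.
D >= 0, so the roots are real: z = (-b +/- sqrt(D)) / (2a) = (-0.005 +/- 1.752719) / (-1.536).
  z_1 = (-0.005 + 1.752719) / (-1.536) = -1.1378,   |z_1| = 1.1378.
  z_2 = (-0.005 - 1.752719) / (-1.536) = 1.1443,   |z_2| = 1.1443.
Moduli of all roots: 1.1378, 1.1443.
All moduli strictly greater than 1? Yes.
Verdict: Stationary.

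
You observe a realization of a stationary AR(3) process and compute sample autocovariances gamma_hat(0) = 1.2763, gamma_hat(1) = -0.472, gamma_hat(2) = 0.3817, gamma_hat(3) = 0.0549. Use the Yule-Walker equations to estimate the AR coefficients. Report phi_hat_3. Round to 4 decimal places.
\hat\phi_{3} = 0.2430

The Yule-Walker equations for an AR(p) process read, in matrix form,
  Gamma_p phi = r_p,   with   (Gamma_p)_{ij} = gamma(|i - j|),
                       (r_p)_i = gamma(i),   i,j = 1..p.
Substitute the sample gammas (Toeplitz matrix and right-hand side of size 3):
  Gamma_p = [[1.2763, -0.472, 0.3817], [-0.472, 1.2763, -0.472], [0.3817, -0.472, 1.2763]]
  r_p     = [-0.472, 0.3817, 0.0549]
Written out (R1..R3):
  (R1) 1.2763 phi_1 - 0.472 phi_2 + 0.3817 phi_3 = -0.472
  (R2) -0.472 phi_1 + 1.2763 phi_2 - 0.472 phi_3 = 0.3817
  (R3) 0.3817 phi_1 - 0.472 phi_2 + 1.2763 phi_3 = 0.0549
Gaussian elimination:
  R2 <- R2 - (-0.472/1.2763) R1 = R2 - (-0.369819) R1:  1.101745 phi_2 - 0.33084 phi_3 = 0.207145
  R3 <- R3 - (0.3817/1.2763) R1 = R3 - (0.299068) R1:  -0.33084 phi_2 + 1.162146 phi_3 = 0.19606
  R3 <- R3 - (-0.33084/1.101745) R2 = R3 - (-0.300287) R2:  1.062799 phi_3 = 0.258263
Back-substitution:
  phi_hat_3 = 0.258263 / 1.062799 = 0.243003
  phi_hat_2 = (0.207145 - (-0.33084)(0.243003)) / 1.101745 = 0.260986
  phi_hat_1 = (-0.472 - (-0.472)(0.260986) - (0.3817)(0.243003)) / 1.2763 = -0.345976
So phi_hat = [-0.3460, 0.2610, 0.2430].
Therefore phi_hat_3 = 0.2430.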